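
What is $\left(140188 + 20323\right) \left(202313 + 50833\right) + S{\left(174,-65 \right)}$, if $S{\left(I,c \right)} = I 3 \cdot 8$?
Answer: $40632721782$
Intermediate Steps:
$S{\left(I,c \right)} = 24 I$ ($S{\left(I,c \right)} = 3 I 8 = 24 I$)
$\left(140188 + 20323\right) \left(202313 + 50833\right) + S{\left(174,-65 \right)} = \left(140188 + 20323\right) \left(202313 + 50833\right) + 24 \cdot 174 = 160511 \cdot 253146 + 4176 = 40632717606 + 4176 = 40632721782$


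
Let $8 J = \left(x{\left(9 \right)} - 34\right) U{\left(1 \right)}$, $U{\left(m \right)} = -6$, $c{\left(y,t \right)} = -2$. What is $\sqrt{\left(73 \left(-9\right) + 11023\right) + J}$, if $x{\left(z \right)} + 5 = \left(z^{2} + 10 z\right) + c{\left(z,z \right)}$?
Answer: $\frac{\sqrt{41074}}{2} \approx 101.33$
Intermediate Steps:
$x{\left(z \right)} = -7 + z^{2} + 10 z$ ($x{\left(z \right)} = -5 - \left(2 - z^{2} - 10 z\right) = -5 + \left(-2 + z^{2} + 10 z\right) = -7 + z^{2} + 10 z$)
$J = - \frac{195}{2}$ ($J = \frac{\left(\left(-7 + 9^{2} + 10 \cdot 9\right) - 34\right) \left(-6\right)}{8} = \frac{\left(\left(-7 + 81 + 90\right) - 34\right) \left(-6\right)}{8} = \frac{\left(164 - 34\right) \left(-6\right)}{8} = \frac{130 \left(-6\right)}{8} = \frac{1}{8} \left(-780\right) = - \frac{195}{2} \approx -97.5$)
$\sqrt{\left(73 \left(-9\right) + 11023\right) + J} = \sqrt{\left(73 \left(-9\right) + 11023\right) - \frac{195}{2}} = \sqrt{\left(-657 + 11023\right) - \frac{195}{2}} = \sqrt{10366 - \frac{195}{2}} = \sqrt{\frac{20537}{2}} = \frac{\sqrt{41074}}{2}$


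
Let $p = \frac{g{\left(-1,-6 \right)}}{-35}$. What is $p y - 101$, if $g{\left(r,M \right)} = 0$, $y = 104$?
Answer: $-101$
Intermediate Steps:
$p = 0$ ($p = \frac{0}{-35} = 0 \left(- \frac{1}{35}\right) = 0$)
$p y - 101 = 0 \cdot 104 - 101 = 0 - 101 = -101$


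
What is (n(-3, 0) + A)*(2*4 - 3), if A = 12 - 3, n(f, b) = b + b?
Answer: 45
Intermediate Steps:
n(f, b) = 2*b
A = 9
(n(-3, 0) + A)*(2*4 - 3) = (2*0 + 9)*(2*4 - 3) = (0 + 9)*(8 - 3) = 9*5 = 45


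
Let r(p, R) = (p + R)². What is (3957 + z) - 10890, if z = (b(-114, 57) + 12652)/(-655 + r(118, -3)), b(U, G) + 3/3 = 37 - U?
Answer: -43567504/6285 ≈ -6932.0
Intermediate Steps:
r(p, R) = (R + p)²
b(U, G) = 36 - U (b(U, G) = -1 + (37 - U) = 36 - U)
z = 6401/6285 (z = ((36 - 1*(-114)) + 12652)/(-655 + (-3 + 118)²) = ((36 + 114) + 12652)/(-655 + 115²) = (150 + 12652)/(-655 + 13225) = 12802/12570 = 12802*(1/12570) = 6401/6285 ≈ 1.0185)
(3957 + z) - 10890 = (3957 + 6401/6285) - 10890 = 24876146/6285 - 10890 = -43567504/6285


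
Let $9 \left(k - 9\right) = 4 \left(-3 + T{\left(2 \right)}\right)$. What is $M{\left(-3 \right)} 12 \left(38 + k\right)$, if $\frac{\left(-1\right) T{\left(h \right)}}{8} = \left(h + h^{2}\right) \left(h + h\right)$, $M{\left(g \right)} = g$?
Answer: $1428$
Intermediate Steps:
$T{\left(h \right)} = - 16 h \left(h + h^{2}\right)$ ($T{\left(h \right)} = - 8 \left(h + h^{2}\right) \left(h + h\right) = - 8 \left(h + h^{2}\right) 2 h = - 8 \cdot 2 h \left(h + h^{2}\right) = - 16 h \left(h + h^{2}\right)$)
$k = - \frac{233}{3}$ ($k = 9 + \frac{4 \left(-3 + 16 \cdot 2^{2} \left(-1 - 2\right)\right)}{9} = 9 + \frac{4 \left(-3 + 16 \cdot 4 \left(-1 - 2\right)\right)}{9} = 9 + \frac{4 \left(-3 + 16 \cdot 4 \left(-3\right)\right)}{9} = 9 + \frac{4 \left(-3 - 192\right)}{9} = 9 + \frac{4 \left(-195\right)}{9} = 9 + \frac{1}{9} \left(-780\right) = 9 - \frac{260}{3} = - \frac{233}{3} \approx -77.667$)
$M{\left(-3 \right)} 12 \left(38 + k\right) = \left(-3\right) 12 \left(38 - \frac{233}{3}\right) = \left(-36\right) \left(- \frac{119}{3}\right) = 1428$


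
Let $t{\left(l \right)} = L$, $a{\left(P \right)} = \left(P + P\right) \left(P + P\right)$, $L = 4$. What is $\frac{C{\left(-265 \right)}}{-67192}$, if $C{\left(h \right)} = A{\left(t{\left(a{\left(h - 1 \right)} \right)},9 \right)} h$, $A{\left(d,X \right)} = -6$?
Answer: $- \frac{795}{33596} \approx -0.023664$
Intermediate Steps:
$a{\left(P \right)} = 4 P^{2}$ ($a{\left(P \right)} = 2 P 2 P = 4 P^{2}$)
$t{\left(l \right)} = 4$
$C{\left(h \right)} = - 6 h$
$\frac{C{\left(-265 \right)}}{-67192} = \frac{\left(-6\right) \left(-265\right)}{-67192} = 1590 \left(- \frac{1}{67192}\right) = - \frac{795}{33596}$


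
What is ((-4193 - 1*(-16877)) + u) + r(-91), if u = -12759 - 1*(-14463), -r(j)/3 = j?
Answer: 14661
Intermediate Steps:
r(j) = -3*j
u = 1704 (u = -12759 + 14463 = 1704)
((-4193 - 1*(-16877)) + u) + r(-91) = ((-4193 - 1*(-16877)) + 1704) - 3*(-91) = ((-4193 + 16877) + 1704) + 273 = (12684 + 1704) + 273 = 14388 + 273 = 14661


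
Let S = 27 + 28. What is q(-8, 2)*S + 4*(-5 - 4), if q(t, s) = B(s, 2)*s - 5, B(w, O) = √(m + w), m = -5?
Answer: -311 + 110*I*√3 ≈ -311.0 + 190.53*I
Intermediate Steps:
S = 55
B(w, O) = √(-5 + w)
q(t, s) = -5 + s*√(-5 + s) (q(t, s) = √(-5 + s)*s - 5 = s*√(-5 + s) - 5 = -5 + s*√(-5 + s))
q(-8, 2)*S + 4*(-5 - 4) = (-5 + 2*√(-5 + 2))*55 + 4*(-5 - 4) = (-5 + 2*√(-3))*55 + 4*(-9) = (-5 + 2*(I*√3))*55 - 36 = (-5 + 2*I*√3)*55 - 36 = (-275 + 110*I*√3) - 36 = -311 + 110*I*√3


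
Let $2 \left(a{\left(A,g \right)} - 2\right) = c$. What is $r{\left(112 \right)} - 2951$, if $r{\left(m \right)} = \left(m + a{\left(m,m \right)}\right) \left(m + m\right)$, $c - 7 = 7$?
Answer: $24153$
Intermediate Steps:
$c = 14$ ($c = 7 + 7 = 14$)
$a{\left(A,g \right)} = 9$ ($a{\left(A,g \right)} = 2 + \frac{1}{2} \cdot 14 = 2 + 7 = 9$)
$r{\left(m \right)} = 2 m \left(9 + m\right)$ ($r{\left(m \right)} = \left(m + 9\right) \left(m + m\right) = \left(9 + m\right) 2 m = 2 m \left(9 + m\right)$)
$r{\left(112 \right)} - 2951 = 2 \cdot 112 \left(9 + 112\right) - 2951 = 2 \cdot 112 \cdot 121 - 2951 = 27104 - 2951 = 24153$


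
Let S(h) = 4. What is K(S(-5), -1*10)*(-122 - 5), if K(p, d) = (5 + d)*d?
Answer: -6350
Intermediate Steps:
K(p, d) = d*(5 + d)
K(S(-5), -1*10)*(-122 - 5) = ((-1*10)*(5 - 1*10))*(-122 - 5) = -10*(5 - 10)*(-127) = -10*(-5)*(-127) = 50*(-127) = -6350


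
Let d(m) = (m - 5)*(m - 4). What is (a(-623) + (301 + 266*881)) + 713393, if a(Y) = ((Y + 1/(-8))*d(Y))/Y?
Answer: 1671976255/1246 ≈ 1.3419e+6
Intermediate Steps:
d(m) = (-5 + m)*(-4 + m)
a(Y) = (-⅛ + Y)*(20 + Y² - 9*Y)/Y (a(Y) = ((Y + 1/(-8))*(20 + Y² - 9*Y))/Y = ((Y - ⅛)*(20 + Y² - 9*Y))/Y = ((-⅛ + Y)*(20 + Y² - 9*Y))/Y = (-⅛ + Y)*(20 + Y² - 9*Y)/Y)
(a(-623) + (301 + 266*881)) + 713393 = ((169/8 + (-623)² - 73/8*(-623) - 5/2/(-623)) + (301 + 266*881)) + 713393 = ((169/8 + 388129 + 45479/8 - 5/2*(-1/623)) + (301 + 234346)) + 713393 = ((169/8 + 388129 + 45479/8 + 5/1246) + 234647) + 713393 = (490718415/1246 + 234647) + 713393 = 783088577/1246 + 713393 = 1671976255/1246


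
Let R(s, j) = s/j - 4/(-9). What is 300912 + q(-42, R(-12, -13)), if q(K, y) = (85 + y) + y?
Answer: 35216969/117 ≈ 3.0100e+5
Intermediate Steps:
R(s, j) = 4/9 + s/j (R(s, j) = s/j - 4*(-⅑) = s/j + 4/9 = 4/9 + s/j)
q(K, y) = 85 + 2*y
300912 + q(-42, R(-12, -13)) = 300912 + (85 + 2*(4/9 - 12/(-13))) = 300912 + (85 + 2*(4/9 - 12*(-1/13))) = 300912 + (85 + 2*(4/9 + 12/13)) = 300912 + (85 + 2*(160/117)) = 300912 + (85 + 320/117) = 300912 + 10265/117 = 35216969/117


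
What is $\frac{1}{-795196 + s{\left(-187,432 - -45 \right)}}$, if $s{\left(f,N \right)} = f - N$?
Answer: $- \frac{1}{795860} \approx -1.2565 \cdot 10^{-6}$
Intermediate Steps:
$\frac{1}{-795196 + s{\left(-187,432 - -45 \right)}} = \frac{1}{-795196 - \left(619 + 45\right)} = \frac{1}{-795196 - 664} = \frac{1}{-795860} = - \frac{1}{795860}$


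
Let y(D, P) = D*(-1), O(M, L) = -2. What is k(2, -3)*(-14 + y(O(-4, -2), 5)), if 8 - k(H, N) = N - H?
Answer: -156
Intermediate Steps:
k(H, N) = 8 + H - N (k(H, N) = 8 - (N - H) = 8 + (H - N) = 8 + H - N)
y(D, P) = -D
k(2, -3)*(-14 + y(O(-4, -2), 5)) = (8 + 2 - 1*(-3))*(-14 - 1*(-2)) = (8 + 2 + 3)*(-14 + 2) = 13*(-12) = -156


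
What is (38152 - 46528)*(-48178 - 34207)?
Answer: 690056760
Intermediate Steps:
(38152 - 46528)*(-48178 - 34207) = -8376*(-82385) = 690056760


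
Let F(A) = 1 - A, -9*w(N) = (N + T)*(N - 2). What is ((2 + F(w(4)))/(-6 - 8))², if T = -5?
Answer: 625/15876 ≈ 0.039368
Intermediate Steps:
w(N) = -(-5 + N)*(-2 + N)/9 (w(N) = -(N - 5)*(N - 2)/9 = -(-5 + N)*(-2 + N)/9)
((2 + F(w(4)))/(-6 - 8))² = ((2 + (1 - (-10/9 - ⅑*4² + (7/9)*4)))/(-6 - 8))² = ((2 + (1 - (-10/9 - ⅑*16 + 28/9)))/(-14))² = (-(2 + (1 - (-10/9 - 16/9 + 28/9)))/14)² = (-(2 + (1 - 1*2/9))/14)² = (-(2 + (1 - 2/9))/14)² = (-(2 + 7/9)/14)² = (-1/14*25/9)² = (-25/126)² = 625/15876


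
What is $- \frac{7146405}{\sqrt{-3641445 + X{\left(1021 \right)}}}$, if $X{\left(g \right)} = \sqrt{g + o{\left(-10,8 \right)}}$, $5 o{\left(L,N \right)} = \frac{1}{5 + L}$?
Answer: $\frac{2382135 i \sqrt{15}}{\sqrt{6069075 - 2 \sqrt{709}}} \approx 3745.0 i$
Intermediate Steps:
$o{\left(L,N \right)} = \frac{1}{5 \left(5 + L\right)}$
$X{\left(g \right)} = \sqrt{- \frac{1}{25} + g}$ ($X{\left(g \right)} = \sqrt{g + \frac{1}{5 \left(5 - 10\right)}} = \sqrt{g + \frac{1}{5 \left(-5\right)}} = \sqrt{g + \frac{1}{5} \left(- \frac{1}{5}\right)} = \sqrt{g - \frac{1}{25}} = \sqrt{- \frac{1}{25} + g}$)
$- \frac{7146405}{\sqrt{-3641445 + X{\left(1021 \right)}}} = - \frac{7146405}{\sqrt{-3641445 + \frac{\sqrt{-1 + 25 \cdot 1021}}{5}}} = - \frac{7146405}{\sqrt{-3641445 + \frac{\sqrt{-1 + 25525}}{5}}} = - \frac{7146405}{\sqrt{-3641445 + \frac{\sqrt{25524}}{5}}} = - \frac{7146405}{\sqrt{-3641445 + \frac{6 \sqrt{709}}{5}}}$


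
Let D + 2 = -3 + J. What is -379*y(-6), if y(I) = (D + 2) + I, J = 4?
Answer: 1895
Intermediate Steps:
D = -1 (D = -2 + (-3 + 4) = -2 + 1 = -1)
y(I) = 1 + I (y(I) = (-1 + 2) + I = 1 + I)
-379*y(-6) = -379*(1 - 6) = -379*(-5) = 1895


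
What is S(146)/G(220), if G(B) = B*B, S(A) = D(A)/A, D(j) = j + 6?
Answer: 19/883300 ≈ 2.1510e-5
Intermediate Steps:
D(j) = 6 + j
S(A) = (6 + A)/A
G(B) = B²
S(146)/G(220) = ((6 + 146)/146)/(220²) = ((1/146)*152)/48400 = (76/73)*(1/48400) = 19/883300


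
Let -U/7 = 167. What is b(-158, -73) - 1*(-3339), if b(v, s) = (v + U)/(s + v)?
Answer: 772636/231 ≈ 3344.7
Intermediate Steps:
U = -1169 (U = -7*167 = -1169)
b(v, s) = (-1169 + v)/(s + v) (b(v, s) = (v - 1169)/(s + v) = (-1169 + v)/(s + v))
b(-158, -73) - 1*(-3339) = (-1169 - 158)/(-73 - 158) - 1*(-3339) = -1327/(-231) + 3339 = -1/231*(-1327) + 3339 = 1327/231 + 3339 = 772636/231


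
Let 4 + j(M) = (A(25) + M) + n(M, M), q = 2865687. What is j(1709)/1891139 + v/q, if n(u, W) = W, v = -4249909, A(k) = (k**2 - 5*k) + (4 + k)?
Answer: -8025869252510/5419412447493 ≈ -1.4809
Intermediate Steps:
A(k) = 4 + k**2 - 4*k
j(M) = 525 + 2*M (j(M) = -4 + (((4 + 25**2 - 4*25) + M) + M) = -4 + (((4 + 625 - 100) + M) + M) = -4 + ((529 + M) + M) = -4 + (529 + 2*M) = 525 + 2*M)
j(1709)/1891139 + v/q = (525 + 2*1709)/1891139 - 4249909/2865687 = (525 + 3418)*(1/1891139) - 4249909*1/2865687 = 3943*(1/1891139) - 4249909/2865687 = 3943/1891139 - 4249909/2865687 = -8025869252510/5419412447493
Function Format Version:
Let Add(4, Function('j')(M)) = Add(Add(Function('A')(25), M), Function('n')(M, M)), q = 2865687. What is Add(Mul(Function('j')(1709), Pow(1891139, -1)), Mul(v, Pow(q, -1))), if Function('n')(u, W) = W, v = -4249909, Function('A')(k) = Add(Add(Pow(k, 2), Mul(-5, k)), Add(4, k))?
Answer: Rational(-8025869252510, 5419412447493) ≈ -1.4809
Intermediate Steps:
Function('A')(k) = Add(4, Pow(k, 2), Mul(-4, k))
Function('j')(M) = Add(525, Mul(2, M)) (Function('j')(M) = Add(-4, Add(Add(Add(4, Pow(25, 2), Mul(-4, 25)), M), M)) = Add(-4, Add(Add(Add(4, 625, -100), M), M)) = Add(-4, Add(Add(529, M), M)) = Add(-4, Add(529, Mul(2, M))) = Add(525, Mul(2, M)))
Add(Mul(Function('j')(1709), Pow(1891139, -1)), Mul(v, Pow(q, -1))) = Add(Mul(Add(525, Mul(2, 1709)), Pow(1891139, -1)), Mul(-4249909, Pow(2865687, -1))) = Add(Mul(Add(525, 3418), Rational(1, 1891139)), Mul(-4249909, Rational(1, 2865687))) = Add(Mul(3943, Rational(1, 1891139)), Rational(-4249909, 2865687)) = Add(Rational(3943, 1891139), Rational(-4249909, 2865687)) = Rational(-8025869252510, 5419412447493)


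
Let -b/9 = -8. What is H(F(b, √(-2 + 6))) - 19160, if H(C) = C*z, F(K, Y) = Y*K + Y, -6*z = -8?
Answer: -56896/3 ≈ -18965.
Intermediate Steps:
z = 4/3 (z = -⅙*(-8) = 4/3 ≈ 1.3333)
b = 72 (b = -9*(-8) = 72)
F(K, Y) = Y + K*Y (F(K, Y) = K*Y + Y = Y + K*Y)
H(C) = 4*C/3 (H(C) = C*(4/3) = 4*C/3)
H(F(b, √(-2 + 6))) - 19160 = 4*(√(-2 + 6)*(1 + 72))/3 - 19160 = 4*(√4*73)/3 - 19160 = 4*(2*73)/3 - 19160 = (4/3)*146 - 19160 = 584/3 - 19160 = -56896/3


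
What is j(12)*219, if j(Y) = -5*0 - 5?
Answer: -1095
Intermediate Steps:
j(Y) = -5 (j(Y) = 0 - 5 = -5)
j(12)*219 = -5*219 = -1095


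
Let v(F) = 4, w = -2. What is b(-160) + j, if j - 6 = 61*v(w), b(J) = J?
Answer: 90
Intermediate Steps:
j = 250 (j = 6 + 61*4 = 6 + 244 = 250)
b(-160) + j = -160 + 250 = 90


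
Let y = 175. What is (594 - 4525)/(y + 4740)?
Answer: -3931/4915 ≈ -0.79980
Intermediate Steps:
(594 - 4525)/(y + 4740) = (594 - 4525)/(175 + 4740) = -3931/4915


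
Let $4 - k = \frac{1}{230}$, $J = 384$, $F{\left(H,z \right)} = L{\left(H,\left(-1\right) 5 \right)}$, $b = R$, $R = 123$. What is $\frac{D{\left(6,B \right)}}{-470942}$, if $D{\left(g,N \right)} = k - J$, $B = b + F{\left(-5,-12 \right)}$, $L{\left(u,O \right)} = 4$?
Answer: $\frac{87401}{108316660} \approx 0.0008069$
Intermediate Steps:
$b = 123$
$F{\left(H,z \right)} = 4$
$B = 127$ ($B = 123 + 4 = 127$)
$k = \frac{919}{230}$ ($k = 4 - \frac{1}{230} = \frac{919}{230} \approx 3.9957$)
$D{\left(g,N \right)} = - \frac{87401}{230}$ ($D{\left(g,N \right)} = \frac{919}{230} - 384 = - \frac{87401}{230}$)
$\frac{D{\left(6,B \right)}}{-470942} = - \frac{87401}{230 \left(-470942\right)} = \left(- \frac{87401}{230}\right) \left(- \frac{1}{470942}\right) = \frac{87401}{108316660}$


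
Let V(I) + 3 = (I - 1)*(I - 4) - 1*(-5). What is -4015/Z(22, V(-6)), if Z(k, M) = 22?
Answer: -365/2 ≈ -182.50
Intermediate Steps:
V(I) = 2 + (-1 + I)*(-4 + I) (V(I) = -3 + ((I - 1)*(I - 4) - 1*(-5)) = -3 + ((-1 + I)*(-4 + I) + 5) = -3 + (5 + (-1 + I)*(-4 + I)) = 2 + (-1 + I)*(-4 + I))
-4015/Z(22, V(-6)) = -4015/22 = -4015*1/22 = -365/2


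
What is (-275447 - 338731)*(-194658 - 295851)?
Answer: 301259836602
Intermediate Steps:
(-275447 - 338731)*(-194658 - 295851) = -614178*(-490509) = 301259836602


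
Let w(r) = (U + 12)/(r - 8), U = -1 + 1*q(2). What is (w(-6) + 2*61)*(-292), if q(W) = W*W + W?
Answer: -246886/7 ≈ -35269.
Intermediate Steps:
q(W) = W + W² (q(W) = W² + W = W + W²)
U = 5 (U = -1 + 1*(2*(1 + 2)) = -1 + 1*(2*3) = -1 + 1*6 = -1 + 6 = 5)
w(r) = 17/(-8 + r) (w(r) = (5 + 12)/(r - 8) = 17/(-8 + r))
(w(-6) + 2*61)*(-292) = (17/(-8 - 6) + 2*61)*(-292) = (17/(-14) + 122)*(-292) = (17*(-1/14) + 122)*(-292) = (-17/14 + 122)*(-292) = (1691/14)*(-292) = -246886/7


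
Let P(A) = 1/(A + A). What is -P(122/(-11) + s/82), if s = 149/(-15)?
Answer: 6765/151699 ≈ 0.044595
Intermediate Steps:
s = -149/15 (s = 149*(-1/15) = -149/15 ≈ -9.9333)
P(A) = 1/(2*A)
-P(122/(-11) + s/82) = -1/(2*(122/(-11) - 149/15/82)) = -1/(2*(122*(-1/11) - 149/15*1/82)) = -1/(2*(-122/11 - 149/1230)) = -1/(2*(-151699/13530)) = -(-13530)/(2*151699) = -1*(-6765/151699) = 6765/151699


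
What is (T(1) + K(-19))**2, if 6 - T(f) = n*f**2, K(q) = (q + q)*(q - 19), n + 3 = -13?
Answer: 2149156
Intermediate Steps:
n = -16 (n = -3 - 13 = -16)
K(q) = 2*q*(-19 + q) (K(q) = (2*q)*(-19 + q) = 2*q*(-19 + q))
T(f) = 6 + 16*f**2 (T(f) = 6 - (-16)*f**2 = 6 + 16*f**2)
(T(1) + K(-19))**2 = ((6 + 16*1**2) + 2*(-19)*(-19 - 19))**2 = ((6 + 16*1) + 2*(-19)*(-38))**2 = ((6 + 16) + 1444)**2 = (22 + 1444)**2 = 1466**2 = 2149156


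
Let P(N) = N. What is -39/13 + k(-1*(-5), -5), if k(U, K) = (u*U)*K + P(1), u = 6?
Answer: -152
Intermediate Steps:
k(U, K) = 1 + 6*K*U (k(U, K) = (6*U)*K + 1 = 6*K*U + 1 = 1 + 6*K*U)
-39/13 + k(-1*(-5), -5) = -39/13 + (1 + 6*(-5)*(-1*(-5))) = (1/13)*(-39) + (1 + 6*(-5)*5) = -3 + (1 - 150) = -3 - 149 = -152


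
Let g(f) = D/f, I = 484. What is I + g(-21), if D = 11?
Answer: 10153/21 ≈ 483.48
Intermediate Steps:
g(f) = 11/f
I + g(-21) = 484 + 11/(-21) = 484 + 11*(-1/21) = 484 - 11/21 = 10153/21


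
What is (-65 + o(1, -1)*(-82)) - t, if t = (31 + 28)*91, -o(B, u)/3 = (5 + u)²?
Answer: -1498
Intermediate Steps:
o(B, u) = -3*(5 + u)²
t = 5369 (t = 59*91 = 5369)
(-65 + o(1, -1)*(-82)) - t = (-65 - 3*(5 - 1)²*(-82)) - 1*5369 = (-65 - 3*4²*(-82)) - 5369 = (-65 - 3*16*(-82)) - 5369 = (-65 - 48*(-82)) - 5369 = (-65 + 3936) - 5369 = 3871 - 5369 = -1498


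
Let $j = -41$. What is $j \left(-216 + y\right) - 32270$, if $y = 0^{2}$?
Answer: $-23414$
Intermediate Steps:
$y = 0$
$j \left(-216 + y\right) - 32270 = - 41 \left(-216 + 0\right) - 32270 = \left(-41\right) \left(-216\right) - 32270 = 8856 - 32270 = -23414$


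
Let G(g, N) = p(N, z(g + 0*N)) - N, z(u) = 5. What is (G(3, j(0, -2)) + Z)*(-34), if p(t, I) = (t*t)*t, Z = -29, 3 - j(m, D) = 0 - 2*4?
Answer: -43894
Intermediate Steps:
j(m, D) = 11 (j(m, D) = 3 - (0 - 2*4) = 3 - (0 - 8) = 3 - 1*(-8) = 3 + 8 = 11)
p(t, I) = t³ (p(t, I) = t²*t = t³)
G(g, N) = N³ - N
(G(3, j(0, -2)) + Z)*(-34) = ((11³ - 1*11) - 29)*(-34) = ((1331 - 11) - 29)*(-34) = (1320 - 29)*(-34) = 1291*(-34) = -43894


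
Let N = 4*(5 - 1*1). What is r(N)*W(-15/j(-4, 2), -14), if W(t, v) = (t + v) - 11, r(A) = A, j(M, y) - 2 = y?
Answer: -460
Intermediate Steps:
j(M, y) = 2 + y
N = 16 (N = 4*(5 - 1) = 4*4 = 16)
W(t, v) = -11 + t + v
r(N)*W(-15/j(-4, 2), -14) = 16*(-11 - 15/(2 + 2) - 14) = 16*(-11 - 15/4 - 14) = 16*(-115/4) = -460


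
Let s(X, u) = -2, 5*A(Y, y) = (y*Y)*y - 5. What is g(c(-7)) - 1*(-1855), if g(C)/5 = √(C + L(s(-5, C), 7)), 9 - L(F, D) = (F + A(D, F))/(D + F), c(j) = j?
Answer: 1855 + √37 ≈ 1861.1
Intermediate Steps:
A(Y, y) = -1 + Y*y²/5 (A(Y, y) = ((y*Y)*y - 5)/5 = ((Y*y)*y - 5)/5 = (Y*y² - 5)/5 = (-5 + Y*y²)/5 = -1 + Y*y²/5)
L(F, D) = 9 - (-1 + F + D*F²/5)/(D + F) (L(F, D) = 9 - (F + (-1 + D*F²/5))/(D + F) = 9 - (-1 + F + D*F²/5)/(D + F))
g(C) = 5*√(212/25 + C) (g(C) = 5*√(C + (1 + 8*(-2) + 9*7 - ⅕*7*(-2)²)/(7 - 2)) = 5*√(C + (1 - 16 + 63 - ⅕*7*4)/5) = 5*√(C + (1 - 16 + 63 - 28/5)/5) = 5*√(C + (⅕)*(212/5)) = 5*√(C + 212/25) = 5*√(212/25 + C))
g(c(-7)) - 1*(-1855) = √(212 + 25*(-7)) - 1*(-1855) = √(212 - 175) + 1855 = √37 + 1855 = 1855 + √37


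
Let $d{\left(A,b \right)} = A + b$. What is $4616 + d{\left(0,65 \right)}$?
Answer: $4681$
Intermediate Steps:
$4616 + d{\left(0,65 \right)} = 4616 + \left(0 + 65\right) = 4616 + 65 = 4681$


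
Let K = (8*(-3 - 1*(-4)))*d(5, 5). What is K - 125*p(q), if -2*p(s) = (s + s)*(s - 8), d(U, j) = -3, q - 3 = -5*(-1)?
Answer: -24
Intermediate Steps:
q = 8 (q = 3 - 5*(-1) = 3 + 5 = 8)
p(s) = -s*(-8 + s) (p(s) = -(s + s)*(s - 8)/2 = -2*s*(-8 + s)/2 = -s*(-8 + s))
K = -24 (K = (8*(-3 - 1*(-4)))*(-3) = (8*(-3 + 4))*(-3) = (8*1)*(-3) = 8*(-3) = -24)
K - 125*p(q) = -24 - 1000*(8 - 1*8) = -24 - 1000*(8 - 8) = -24 - 1000*0 = -24 - 125*0 = -24 + 0 = -24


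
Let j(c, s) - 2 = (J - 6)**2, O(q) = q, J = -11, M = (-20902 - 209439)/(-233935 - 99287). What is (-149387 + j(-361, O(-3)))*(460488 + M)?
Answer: -11439015077644996/166611 ≈ -6.8657e+10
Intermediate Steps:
M = 230341/333222 (M = -230341/(-333222) = -230341*(-1/333222) = 230341/333222 ≈ 0.69125)
j(c, s) = 291 (j(c, s) = 2 + (-11 - 6)**2 = 2 + (-17)**2 = 2 + 289 = 291)
(-149387 + j(-361, O(-3)))*(460488 + M) = (-149387 + 291)*(460488 + 230341/333222) = -149096*153444962677/333222 = -11439015077644996/166611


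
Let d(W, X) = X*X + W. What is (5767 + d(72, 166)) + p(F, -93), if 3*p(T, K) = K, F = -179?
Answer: 33364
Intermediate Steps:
p(T, K) = K/3
d(W, X) = W + X**2 (d(W, X) = X**2 + W = W + X**2)
(5767 + d(72, 166)) + p(F, -93) = (5767 + (72 + 166**2)) + (1/3)*(-93) = (5767 + (72 + 27556)) - 31 = (5767 + 27628) - 31 = 33395 - 31 = 33364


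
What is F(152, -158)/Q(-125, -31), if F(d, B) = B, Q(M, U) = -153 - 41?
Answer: 79/97 ≈ 0.81443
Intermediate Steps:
Q(M, U) = -194
F(152, -158)/Q(-125, -31) = -158/(-194) = -158*(-1/194) = 79/97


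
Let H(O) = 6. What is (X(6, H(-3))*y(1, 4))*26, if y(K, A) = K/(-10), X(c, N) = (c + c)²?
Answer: -1872/5 ≈ -374.40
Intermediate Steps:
X(c, N) = 4*c² (X(c, N) = (2*c)² = 4*c²)
y(K, A) = -K/10 (y(K, A) = K*(-⅒) = -K/10)
(X(6, H(-3))*y(1, 4))*26 = ((4*6²)*(-⅒*1))*26 = ((4*36)*(-⅒))*26 = (144*(-⅒))*26 = -72/5*26 = -1872/5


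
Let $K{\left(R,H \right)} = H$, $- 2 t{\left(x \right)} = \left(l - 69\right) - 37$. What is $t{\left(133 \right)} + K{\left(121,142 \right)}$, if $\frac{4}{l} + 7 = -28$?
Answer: $\frac{6827}{35} \approx 195.06$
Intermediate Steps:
$l = - \frac{4}{35}$ ($l = \frac{4}{-7 - 28} = \frac{4}{-35} = 4 \left(- \frac{1}{35}\right) = - \frac{4}{35} \approx -0.11429$)
$t{\left(x \right)} = \frac{1857}{35}$ ($t{\left(x \right)} = - \frac{\left(- \frac{4}{35} - 69\right) - 37}{2} = - \frac{- \frac{2419}{35} - 37}{2} = \left(- \frac{1}{2}\right) \left(- \frac{3714}{35}\right) = \frac{1857}{35}$)
$t{\left(133 \right)} + K{\left(121,142 \right)} = \frac{1857}{35} + 142 = \frac{6827}{35}$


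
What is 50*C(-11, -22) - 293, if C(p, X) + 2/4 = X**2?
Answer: 23882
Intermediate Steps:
C(p, X) = -1/2 + X**2
50*C(-11, -22) - 293 = 50*(-1/2 + (-22)**2) - 293 = 50*(-1/2 + 484) - 293 = 50*(967/2) - 293 = 24175 - 293 = 23882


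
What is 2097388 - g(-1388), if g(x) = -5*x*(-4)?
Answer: 2125148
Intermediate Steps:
g(x) = 20*x (g(x) = -(-20)*x = 20*x)
2097388 - g(-1388) = 2097388 - 20*(-1388) = 2097388 - 1*(-27760) = 2097388 + 27760 = 2125148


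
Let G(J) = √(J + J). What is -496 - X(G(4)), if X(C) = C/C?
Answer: -497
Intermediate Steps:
G(J) = √2*√J (G(J) = √(2*J) = √2*√J)
X(C) = 1
-496 - X(G(4)) = -496 - 1*1 = -496 - 1 = -497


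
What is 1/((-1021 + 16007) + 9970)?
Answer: 1/24956 ≈ 4.0071e-5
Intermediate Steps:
1/((-1021 + 16007) + 9970) = 1/(14986 + 9970) = 1/24956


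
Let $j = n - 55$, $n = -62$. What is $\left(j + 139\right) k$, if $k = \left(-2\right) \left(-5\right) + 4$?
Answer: $308$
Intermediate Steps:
$j = -117$ ($j = -62 - 55 = -117$)
$k = 14$ ($k = 10 + 4 = 14$)
$\left(j + 139\right) k = \left(-117 + 139\right) 14 = 22 \cdot 14 = 308$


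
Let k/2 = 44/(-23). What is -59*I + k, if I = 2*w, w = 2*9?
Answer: -48940/23 ≈ -2127.8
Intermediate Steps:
k = -88/23 (k = 2*(44/(-23)) = 2*(44*(-1/23)) = 2*(-44/23) = -88/23 ≈ -3.8261)
w = 18
I = 36 (I = 2*18 = 36)
-59*I + k = -59*36 - 88/23 = -2124 - 88/23 = -48940/23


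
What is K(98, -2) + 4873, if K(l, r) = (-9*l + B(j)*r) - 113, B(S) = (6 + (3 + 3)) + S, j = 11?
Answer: 3832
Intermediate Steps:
B(S) = 12 + S (B(S) = (6 + 6) + S = 12 + S)
K(l, r) = -113 - 9*l + 23*r (K(l, r) = (-9*l + (12 + 11)*r) - 113 = (-9*l + 23*r) - 113 = -113 - 9*l + 23*r)
K(98, -2) + 4873 = (-113 - 9*98 + 23*(-2)) + 4873 = (-113 - 882 - 46) + 4873 = -1041 + 4873 = 3832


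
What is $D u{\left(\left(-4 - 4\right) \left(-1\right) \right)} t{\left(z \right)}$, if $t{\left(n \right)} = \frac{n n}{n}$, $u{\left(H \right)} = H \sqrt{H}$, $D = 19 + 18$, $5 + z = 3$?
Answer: $- 1184 \sqrt{2} \approx -1674.4$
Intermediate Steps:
$z = -2$ ($z = -5 + 3 = -2$)
$D = 37$
$u{\left(H \right)} = H^{\frac{3}{2}}$
$t{\left(n \right)} = n$ ($t{\left(n \right)} = \frac{n^{2}}{n} = n$)
$D u{\left(\left(-4 - 4\right) \left(-1\right) \right)} t{\left(z \right)} = 37 \left(\left(-4 - 4\right) \left(-1\right)\right)^{\frac{3}{2}} \left(-2\right) = 37 \left(\left(-8\right) \left(-1\right)\right)^{\frac{3}{2}} \left(-2\right) = 37 \cdot 8^{\frac{3}{2}} \left(-2\right) = 37 \cdot 16 \sqrt{2} \left(-2\right) = 592 \sqrt{2} \left(-2\right) = - 1184 \sqrt{2}$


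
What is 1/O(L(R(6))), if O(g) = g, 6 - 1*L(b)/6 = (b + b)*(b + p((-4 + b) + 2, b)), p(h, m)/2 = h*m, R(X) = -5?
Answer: 1/3936 ≈ 0.00025406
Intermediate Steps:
p(h, m) = 2*h*m (p(h, m) = 2*(h*m) = 2*h*m)
L(b) = 36 - 12*b*(b + 2*b*(-2 + b)) (L(b) = 36 - 6*(b + b)*(b + 2*((-4 + b) + 2)*b) = 36 - 6*2*b*(b + 2*(-2 + b)*b) = 36 - 6*2*b*(b + 2*b*(-2 + b)) = 36 - 12*b*(b + 2*b*(-2 + b)))
1/O(L(R(6))) = 1/(36 - 24*(-5)**3 + 36*(-5)**2) = 1/(36 - 24*(-125) + 36*25) = 1/(36 + 3000 + 900) = 1/3936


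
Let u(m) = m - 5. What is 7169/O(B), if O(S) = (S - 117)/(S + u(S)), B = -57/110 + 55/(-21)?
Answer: 186709436/277517 ≈ 672.79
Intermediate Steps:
u(m) = -5 + m
B = -7247/2310 (B = -57*1/110 + 55*(-1/21) = -57/110 - 55/21 = -7247/2310 ≈ -3.1372)
O(S) = (-117 + S)/(-5 + 2*S) (O(S) = (S - 117)/(S + (-5 + S)) = (-117 + S)/(-5 + 2*S))
7169/O(B) = 7169/(((-117 - 7247/2310)/(-5 + 2*(-7247/2310)))) = 7169/((-277517/2310/(-5 - 7247/1155))) = 7169/((-277517/2310/(-13022/1155))) = 7169/((-1155/13022*(-277517/2310))) = 7169/(277517/26044) = 7169*(26044/277517) = 186709436/277517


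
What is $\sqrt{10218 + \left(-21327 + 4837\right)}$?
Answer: $56 i \sqrt{2} \approx 79.196 i$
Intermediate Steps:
$\sqrt{10218 + \left(-21327 + 4837\right)} = \sqrt{10218 - 16490} = \sqrt{-6272} = 56 i \sqrt{2}$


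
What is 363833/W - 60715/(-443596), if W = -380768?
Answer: -34569133587/42226790432 ≈ -0.81865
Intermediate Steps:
363833/W - 60715/(-443596) = 363833/(-380768) - 60715/(-443596) = 363833*(-1/380768) - 60715*(-1/443596) = -363833/380768 + 60715/443596 = -34569133587/42226790432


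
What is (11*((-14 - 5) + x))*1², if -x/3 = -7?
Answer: 22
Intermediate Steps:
x = 21 (x = -3*(-7) = 21)
(11*((-14 - 5) + x))*1² = (11*((-14 - 5) + 21))*1² = (11*(-19 + 21))*1 = (11*2)*1 = 22*1 = 22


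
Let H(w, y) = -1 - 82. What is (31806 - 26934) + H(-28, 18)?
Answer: 4789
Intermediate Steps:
H(w, y) = -83
(31806 - 26934) + H(-28, 18) = (31806 - 26934) - 83 = 4872 - 83 = 4789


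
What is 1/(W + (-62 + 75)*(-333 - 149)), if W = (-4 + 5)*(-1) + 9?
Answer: -1/6258 ≈ -0.00015980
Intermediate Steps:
W = 8 (W = 1*(-1) + 9 = -1 + 9 = 8)
1/(W + (-62 + 75)*(-333 - 149)) = 1/(8 + (-62 + 75)*(-333 - 149)) = 1/(8 + 13*(-482)) = 1/(8 - 6266) = 1/(-6258) = -1/6258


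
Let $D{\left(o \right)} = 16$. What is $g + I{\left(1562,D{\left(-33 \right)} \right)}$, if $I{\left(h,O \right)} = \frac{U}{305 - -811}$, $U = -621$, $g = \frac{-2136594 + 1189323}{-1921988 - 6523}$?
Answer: $- \frac{400145}{6131676} \approx -0.065259$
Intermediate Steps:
$g = \frac{24289}{49449}$ ($g = - \frac{947271}{-1928511} = \left(-947271\right) \left(- \frac{1}{1928511}\right) = \frac{24289}{49449} \approx 0.49119$)
$I{\left(h,O \right)} = - \frac{69}{124}$ ($I{\left(h,O \right)} = - \frac{621}{305 - -811} = - \frac{621}{305 + 811} = - \frac{621}{1116} = \left(-621\right) \frac{1}{1116} = - \frac{69}{124}$)
$g + I{\left(1562,D{\left(-33 \right)} \right)} = \frac{24289}{49449} - \frac{69}{124} = - \frac{400145}{6131676}$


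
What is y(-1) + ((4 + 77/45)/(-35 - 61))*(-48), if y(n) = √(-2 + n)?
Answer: 257/90 + I*√3 ≈ 2.8556 + 1.732*I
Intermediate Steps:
y(-1) + ((4 + 77/45)/(-35 - 61))*(-48) = √(-2 - 1) + ((4 + 77/45)/(-35 - 61))*(-48) = √(-3) + ((4 + 77*(1/45))/(-96))*(-48) = I*√3 + ((4 + 77/45)*(-1/96))*(-48) = I*√3 + ((257/45)*(-1/96))*(-48) = I*√3 - 257/4320*(-48) = I*√3 + 257/90 = 257/90 + I*√3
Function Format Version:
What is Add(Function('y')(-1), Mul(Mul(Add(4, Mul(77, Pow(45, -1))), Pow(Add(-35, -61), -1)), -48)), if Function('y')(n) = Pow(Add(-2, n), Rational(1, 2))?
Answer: Add(Rational(257, 90), Mul(I, Pow(3, Rational(1, 2)))) ≈ Add(2.8556, Mul(1.7320, I))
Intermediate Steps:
Add(Function('y')(-1), Mul(Mul(Add(4, Mul(77, Pow(45, -1))), Pow(Add(-35, -61), -1)), -48)) = Add(Pow(Add(-2, -1), Rational(1, 2)), Mul(Mul(Add(4, Mul(77, Pow(45, -1))), Pow(Add(-35, -61), -1)), -48)) = Add(Pow(-3, Rational(1, 2)), Mul(Mul(Add(4, Mul(77, Rational(1, 45))), Pow(-96, -1)), -48)) = Add(Mul(I, Pow(3, Rational(1, 2))), Mul(Mul(Add(4, Rational(77, 45)), Rational(-1, 96)), -48)) = Add(Mul(I, Pow(3, Rational(1, 2))), Mul(Mul(Rational(257, 45), Rational(-1, 96)), -48)) = Add(Mul(I, Pow(3, Rational(1, 2))), Mul(Rational(-257, 4320), -48)) = Add(Mul(I, Pow(3, Rational(1, 2))), Rational(257, 90)) = Add(Rational(257, 90), Mul(I, Pow(3, Rational(1, 2))))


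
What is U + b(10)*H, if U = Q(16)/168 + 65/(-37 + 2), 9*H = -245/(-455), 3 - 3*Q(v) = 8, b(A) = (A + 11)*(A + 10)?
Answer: 152407/6552 ≈ 23.261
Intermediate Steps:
b(A) = (10 + A)*(11 + A) (b(A) = (11 + A)*(10 + A) = (10 + A)*(11 + A))
Q(v) = -5/3 (Q(v) = 1 - 1/3*8 = 1 - 8/3 = -5/3)
H = 7/117 (H = (-245/(-455))/9 = (-245*(-1/455))/9 = (1/9)*(7/13) = 7/117 ≈ 0.059829)
U = -941/504 (U = -5/3/168 + 65/(-37 + 2) = -5/3*1/168 + 65/(-35) = -5/504 + 65*(-1/35) = -5/504 - 13/7 = -941/504 ≈ -1.8671)
U + b(10)*H = -941/504 + (110 + 10**2 + 21*10)*(7/117) = -941/504 + (110 + 100 + 210)*(7/117) = -941/504 + 420*(7/117) = -941/504 + 980/39 = 152407/6552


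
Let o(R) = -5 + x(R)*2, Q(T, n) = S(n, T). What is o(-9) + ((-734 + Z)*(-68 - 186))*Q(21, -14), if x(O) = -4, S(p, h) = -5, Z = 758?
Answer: 30467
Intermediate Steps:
Q(T, n) = -5
o(R) = -13 (o(R) = -5 - 4*2 = -5 - 8 = -13)
o(-9) + ((-734 + Z)*(-68 - 186))*Q(21, -14) = -13 + ((-734 + 758)*(-68 - 186))*(-5) = -13 + (24*(-254))*(-5) = -13 - 6096*(-5) = -13 + 30480 = 30467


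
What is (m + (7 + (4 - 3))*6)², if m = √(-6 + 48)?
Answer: (48 + √42)² ≈ 2968.2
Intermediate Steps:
m = √42 ≈ 6.4807
(m + (7 + (4 - 3))*6)² = (√42 + (7 + (4 - 3))*6)² = (√42 + (7 + 1)*6)² = (√42 + 8*6)² = (√42 + 48)² = (48 + √42)²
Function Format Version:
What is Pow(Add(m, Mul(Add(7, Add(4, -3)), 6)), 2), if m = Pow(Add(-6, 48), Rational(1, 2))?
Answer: Pow(Add(48, Pow(42, Rational(1, 2))), 2) ≈ 2968.2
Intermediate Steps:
m = Pow(42, Rational(1, 2)) ≈ 6.4807
Pow(Add(m, Mul(Add(7, Add(4, -3)), 6)), 2) = Pow(Add(Pow(42, Rational(1, 2)), Mul(Add(7, Add(4, -3)), 6)), 2) = Pow(Add(Pow(42, Rational(1, 2)), Mul(Add(7, 1), 6)), 2) = Pow(Add(Pow(42, Rational(1, 2)), Mul(8, 6)), 2) = Pow(Add(Pow(42, Rational(1, 2)), 48), 2) = Pow(Add(48, Pow(42, Rational(1, 2))), 2)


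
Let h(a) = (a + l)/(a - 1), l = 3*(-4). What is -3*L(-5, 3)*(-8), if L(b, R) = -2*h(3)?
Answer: 216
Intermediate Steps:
l = -12
h(a) = (-12 + a)/(-1 + a) (h(a) = (a - 12)/(a - 1) = (-12 + a)/(-1 + a))
L(b, R) = 9 (L(b, R) = -2*(-12 + 3)/(-1 + 3) = -2*(-9)/2 = -(-9) = -2*(-9/2) = 9)
-3*L(-5, 3)*(-8) = -3*9*(-8) = -27*(-8) = 216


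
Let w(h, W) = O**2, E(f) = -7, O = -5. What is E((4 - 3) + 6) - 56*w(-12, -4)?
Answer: -1407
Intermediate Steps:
w(h, W) = 25 (w(h, W) = (-5)**2 = 25)
E((4 - 3) + 6) - 56*w(-12, -4) = -7 - 56*25 = -7 - 1400 = -1407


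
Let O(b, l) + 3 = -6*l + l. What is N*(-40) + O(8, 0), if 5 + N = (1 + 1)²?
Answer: 37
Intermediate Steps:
N = -1 (N = -5 + (1 + 1)² = -5 + 2² = -5 + 4 = -1)
O(b, l) = -3 - 5*l (O(b, l) = -3 + (-6*l + l) = -3 - 5*l)
N*(-40) + O(8, 0) = -1*(-40) + (-3 - 5*0) = 40 + (-3 + 0) = 40 - 3 = 37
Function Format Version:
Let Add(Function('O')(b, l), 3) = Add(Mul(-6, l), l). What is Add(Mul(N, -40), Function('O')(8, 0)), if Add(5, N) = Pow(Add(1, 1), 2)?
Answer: 37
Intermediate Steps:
N = -1 (N = Add(-5, Pow(Add(1, 1), 2)) = Add(-5, Pow(2, 2)) = Add(-5, 4) = -1)
Function('O')(b, l) = Add(-3, Mul(-5, l)) (Function('O')(b, l) = Add(-3, Add(Mul(-6, l), l)) = Add(-3, Mul(-5, l)))
Add(Mul(N, -40), Function('O')(8, 0)) = Add(Mul(-1, -40), Add(-3, Mul(-5, 0))) = Add(40, Add(-3, 0)) = Add(40, -3) = 37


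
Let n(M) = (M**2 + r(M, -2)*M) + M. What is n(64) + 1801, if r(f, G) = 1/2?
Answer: 5993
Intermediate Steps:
r(f, G) = 1/2 (r(f, G) = 1*(1/2) = 1/2)
n(M) = M**2 + 3*M/2 (n(M) = (M**2 + M/2) + M = M**2 + 3*M/2)
n(64) + 1801 = (1/2)*64*(3 + 2*64) + 1801 = (1/2)*64*(3 + 128) + 1801 = (1/2)*64*131 + 1801 = 4192 + 1801 = 5993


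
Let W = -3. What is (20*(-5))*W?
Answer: 300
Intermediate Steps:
(20*(-5))*W = (20*(-5))*(-3) = -100*(-3) = 300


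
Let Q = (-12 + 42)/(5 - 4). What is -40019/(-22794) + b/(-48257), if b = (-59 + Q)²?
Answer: 1912027129/1099970058 ≈ 1.7383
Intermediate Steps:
Q = 30 (Q = 30/1 = 30*1 = 30)
b = 841 (b = (-59 + 30)² = (-29)² = 841)
-40019/(-22794) + b/(-48257) = -40019/(-22794) + 841/(-48257) = -40019*(-1/22794) + 841*(-1/48257) = 40019/22794 - 841/48257 = 1912027129/1099970058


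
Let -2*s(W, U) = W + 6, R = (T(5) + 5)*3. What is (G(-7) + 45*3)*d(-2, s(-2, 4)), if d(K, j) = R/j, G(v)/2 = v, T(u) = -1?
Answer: -726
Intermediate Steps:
G(v) = 2*v
R = 12 (R = (-1 + 5)*3 = 4*3 = 12)
s(W, U) = -3 - W/2 (s(W, U) = -(W + 6)/2 = -(6 + W)/2 = -3 - W/2)
d(K, j) = 12/j
(G(-7) + 45*3)*d(-2, s(-2, 4)) = (2*(-7) + 45*3)*(12/(-3 - ½*(-2))) = (-14 + 135)*(12/(-3 + 1)) = 121*(12/(-2)) = 121*(12*(-½)) = 121*(-6) = -726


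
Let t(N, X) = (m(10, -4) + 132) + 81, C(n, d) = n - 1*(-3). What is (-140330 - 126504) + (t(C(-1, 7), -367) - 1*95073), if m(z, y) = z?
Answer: -361684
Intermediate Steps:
C(n, d) = 3 + n (C(n, d) = n + 3 = 3 + n)
t(N, X) = 223 (t(N, X) = (10 + 132) + 81 = 142 + 81 = 223)
(-140330 - 126504) + (t(C(-1, 7), -367) - 1*95073) = (-140330 - 126504) + (223 - 1*95073) = -266834 + (223 - 95073) = -266834 - 94850 = -361684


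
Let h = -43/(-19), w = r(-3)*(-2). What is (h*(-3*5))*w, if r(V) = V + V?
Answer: -7740/19 ≈ -407.37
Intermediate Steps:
r(V) = 2*V
w = 12 (w = (2*(-3))*(-2) = -6*(-2) = 12)
h = 43/19 (h = -43*(-1/19) = 43/19 ≈ 2.2632)
(h*(-3*5))*w = (43*(-3*5)/19)*12 = ((43/19)*(-15))*12 = -645/19*12 = -7740/19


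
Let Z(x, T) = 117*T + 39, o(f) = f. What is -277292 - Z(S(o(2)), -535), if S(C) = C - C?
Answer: -214736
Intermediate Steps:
S(C) = 0
Z(x, T) = 39 + 117*T
-277292 - Z(S(o(2)), -535) = -277292 - (39 + 117*(-535)) = -277292 - (39 - 62595) = -277292 - 1*(-62556) = -277292 + 62556 = -214736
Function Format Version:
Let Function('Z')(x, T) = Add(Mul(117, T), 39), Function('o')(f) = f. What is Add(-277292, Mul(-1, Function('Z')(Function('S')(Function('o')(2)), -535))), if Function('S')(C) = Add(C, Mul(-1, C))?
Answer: -214736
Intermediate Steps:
Function('S')(C) = 0
Function('Z')(x, T) = Add(39, Mul(117, T))
Add(-277292, Mul(-1, Function('Z')(Function('S')(Function('o')(2)), -535))) = Add(-277292, Mul(-1, Add(39, Mul(117, -535)))) = Add(-277292, Mul(-1, Add(39, -62595))) = Add(-277292, Mul(-1, -62556)) = Add(-277292, 62556) = -214736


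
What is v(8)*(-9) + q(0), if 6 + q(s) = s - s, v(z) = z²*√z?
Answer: -6 - 1152*√2 ≈ -1635.2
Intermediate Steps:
v(z) = z^(5/2)
q(s) = -6 (q(s) = -6 + (s - s) = -6 + 0 = -6)
v(8)*(-9) + q(0) = 8^(5/2)*(-9) - 6 = (128*√2)*(-9) - 6 = -1152*√2 - 6 = -6 - 1152*√2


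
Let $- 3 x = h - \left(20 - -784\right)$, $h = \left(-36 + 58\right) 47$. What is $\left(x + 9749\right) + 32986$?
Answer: $\frac{127975}{3} \approx 42658.0$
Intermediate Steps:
$h = 1034$ ($h = 22 \cdot 47 = 1034$)
$x = - \frac{230}{3}$ ($x = - \frac{1034 - \left(20 - -784\right)}{3} = - \frac{1034 - \left(20 + 784\right)}{3} = - \frac{1034 - 804}{3} = \left(- \frac{1}{3}\right) 230 = - \frac{230}{3} \approx -76.667$)
$\left(x + 9749\right) + 32986 = \left(- \frac{230}{3} + 9749\right) + 32986 = \frac{29017}{3} + 32986 = \frac{127975}{3}$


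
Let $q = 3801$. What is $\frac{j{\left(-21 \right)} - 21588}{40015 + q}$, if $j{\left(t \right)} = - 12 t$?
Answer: $- \frac{2667}{5477} \approx -0.48695$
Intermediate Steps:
$\frac{j{\left(-21 \right)} - 21588}{40015 + q} = \frac{\left(-12\right) \left(-21\right) - 21588}{40015 + 3801} = \frac{252 - 21588}{43816} = \left(-21336\right) \frac{1}{43816} = - \frac{2667}{5477}$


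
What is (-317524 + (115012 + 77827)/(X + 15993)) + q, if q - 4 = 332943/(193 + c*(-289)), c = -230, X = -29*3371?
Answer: -576904374853693/1816922286 ≈ -3.1752e+5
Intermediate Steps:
X = -97759
q = 199865/22221 (q = 4 + 332943/(193 - 230*(-289)) = 4 + 332943/(193 + 66470) = 4 + 332943/66663 = 4 + 332943*(1/66663) = 4 + 110981/22221 = 199865/22221 ≈ 8.9944)
(-317524 + (115012 + 77827)/(X + 15993)) + q = (-317524 + (115012 + 77827)/(-97759 + 15993)) + 199865/22221 = (-317524 + 192839/(-81766)) + 199865/22221 = (-317524 + 192839*(-1/81766)) + 199865/22221 = (-317524 - 192839/81766) + 199865/22221 = -25962860223/81766 + 199865/22221 = -576904374853693/1816922286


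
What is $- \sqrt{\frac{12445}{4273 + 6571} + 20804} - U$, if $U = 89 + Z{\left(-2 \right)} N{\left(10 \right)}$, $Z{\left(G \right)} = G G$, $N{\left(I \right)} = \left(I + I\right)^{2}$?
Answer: $-1689 - \frac{\sqrt{611631477931}}{5422} \approx -1833.2$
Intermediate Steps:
$N{\left(I \right)} = 4 I^{2}$ ($N{\left(I \right)} = \left(2 I\right)^{2} = 4 I^{2}$)
$Z{\left(G \right)} = G^{2}$
$U = 1689$ ($U = 89 + \left(-2\right)^{2} \cdot 4 \cdot 10^{2} = 89 + 4 \cdot 4 \cdot 100 = 89 + 4 \cdot 400 = 89 + 1600 = 1689$)
$- \sqrt{\frac{12445}{4273 + 6571} + 20804} - U = - \sqrt{\frac{12445}{4273 + 6571} + 20804} - 1689 = - \sqrt{\frac{12445}{10844} + 20804} - 1689 = - \sqrt{\frac{225611021}{10844}} - 1689 = - \frac{\sqrt{611631477931}}{5422} - 1689 = -1689 - \frac{\sqrt{611631477931}}{5422}$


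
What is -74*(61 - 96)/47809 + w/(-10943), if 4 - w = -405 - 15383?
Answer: -726657358/523173887 ≈ -1.3889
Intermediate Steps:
w = 15792 (w = 4 - (-405 - 15383) = 4 - 1*(-15788) = 4 + 15788 = 15792)
-74*(61 - 96)/47809 + w/(-10943) = -74*(61 - 96)/47809 + 15792/(-10943) = -74*(-35)*(1/47809) + 15792*(-1/10943) = 2590*(1/47809) - 15792/10943 = 2590/47809 - 15792/10943 = -726657358/523173887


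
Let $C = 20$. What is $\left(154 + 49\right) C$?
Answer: $4060$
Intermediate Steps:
$\left(154 + 49\right) C = \left(154 + 49\right) 20 = 203 \cdot 20 = 4060$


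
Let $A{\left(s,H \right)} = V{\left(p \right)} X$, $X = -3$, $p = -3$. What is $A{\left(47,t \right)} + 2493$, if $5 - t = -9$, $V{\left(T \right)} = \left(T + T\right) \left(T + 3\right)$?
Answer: $2493$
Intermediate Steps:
$V{\left(T \right)} = 2 T \left(3 + T\right)$
$t = 14$ ($t = 5 - -9 = 5 + 9 = 14$)
$A{\left(s,H \right)} = 0$ ($A{\left(s,H \right)} = 2 \left(-3\right) \left(3 - 3\right) \left(-3\right) = 2 \left(-3\right) 0 \left(-3\right) = 0 \left(-3\right) = 0$)
$A{\left(47,t \right)} + 2493 = 0 + 2493 = 2493$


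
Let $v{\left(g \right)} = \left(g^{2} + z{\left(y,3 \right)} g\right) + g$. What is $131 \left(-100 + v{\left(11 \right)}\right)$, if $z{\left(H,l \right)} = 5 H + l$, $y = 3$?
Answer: $30130$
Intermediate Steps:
$z{\left(H,l \right)} = l + 5 H$
$v{\left(g \right)} = g^{2} + 19 g$ ($v{\left(g \right)} = \left(g^{2} + \left(3 + 5 \cdot 3\right) g\right) + g = \left(g^{2} + \left(3 + 15\right) g\right) + g = \left(g^{2} + 18 g\right) + g = g^{2} + 19 g$)
$131 \left(-100 + v{\left(11 \right)}\right) = 131 \left(-100 + 11 \left(19 + 11\right)\right) = 131 \left(-100 + 11 \cdot 30\right) = 131 \left(-100 + 330\right) = 131 \cdot 230 = 30130$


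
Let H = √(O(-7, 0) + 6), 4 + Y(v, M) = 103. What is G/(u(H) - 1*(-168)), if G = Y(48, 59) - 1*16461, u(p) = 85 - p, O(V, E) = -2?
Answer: -16362/251 ≈ -65.187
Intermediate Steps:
Y(v, M) = 99 (Y(v, M) = -4 + 103 = 99)
H = 2 (H = √(-2 + 6) = √4 = 2)
G = -16362 (G = 99 - 1*16461 = 99 - 16461 = -16362)
G/(u(H) - 1*(-168)) = -16362/((85 - 1*2) - 1*(-168)) = -16362/((85 - 2) + 168) = -16362/(83 + 168) = -16362/251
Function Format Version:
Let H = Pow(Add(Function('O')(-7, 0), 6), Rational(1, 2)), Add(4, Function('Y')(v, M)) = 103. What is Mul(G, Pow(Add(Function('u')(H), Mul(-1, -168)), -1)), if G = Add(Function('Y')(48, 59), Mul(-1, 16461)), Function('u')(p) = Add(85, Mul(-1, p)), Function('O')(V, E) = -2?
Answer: Rational(-16362, 251) ≈ -65.187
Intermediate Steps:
Function('Y')(v, M) = 99 (Function('Y')(v, M) = Add(-4, 103) = 99)
H = 2 (H = Pow(Add(-2, 6), Rational(1, 2)) = Pow(4, Rational(1, 2)) = 2)
G = -16362 (G = Add(99, Mul(-1, 16461)) = Add(99, -16461) = -16362)
Mul(G, Pow(Add(Function('u')(H), Mul(-1, -168)), -1)) = Mul(-16362, Pow(Add(Add(85, Mul(-1, 2)), Mul(-1, -168)), -1)) = Mul(-16362, Pow(Add(Add(85, -2), 168), -1)) = Mul(-16362, Pow(Add(83, 168), -1)) = Mul(-16362, Pow(251, -1)) = Mul(-16362, Rational(1, 251)) = Rational(-16362, 251)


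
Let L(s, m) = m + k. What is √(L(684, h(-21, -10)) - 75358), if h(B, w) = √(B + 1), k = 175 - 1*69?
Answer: √(-75252 + 2*I*√5) ≈ 0.0081 + 274.32*I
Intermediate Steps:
k = 106 (k = 175 - 69 = 106)
h(B, w) = √(1 + B)
L(s, m) = 106 + m (L(s, m) = m + 106 = 106 + m)
√(L(684, h(-21, -10)) - 75358) = √((106 + √(1 - 21)) - 75358) = √((106 + √(-20)) - 75358) = √((106 + 2*I*√5) - 75358) = √(-75252 + 2*I*√5)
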